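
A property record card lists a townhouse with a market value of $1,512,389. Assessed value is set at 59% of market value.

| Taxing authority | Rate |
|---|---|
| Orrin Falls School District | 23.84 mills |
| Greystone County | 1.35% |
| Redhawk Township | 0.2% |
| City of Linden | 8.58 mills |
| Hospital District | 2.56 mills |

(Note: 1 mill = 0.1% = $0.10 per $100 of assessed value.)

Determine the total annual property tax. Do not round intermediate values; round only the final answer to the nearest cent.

Assessed value = $1,512,389 × 0.59 = $892,309.51
Orrin Falls School District: $892,309.51 × 0.02384 = $21,272.6587184
Greystone County: $892,309.51 × 0.0135 = $12,046.178385
Redhawk Township: $892,309.51 × 0.002 = $1,784.61902
City of Linden: $892,309.51 × 0.00858 = $7,656.0155958
Hospital District: $892,309.51 × 0.00256 = $2,284.3123456
Total = $45,043.7840648

$45,043.78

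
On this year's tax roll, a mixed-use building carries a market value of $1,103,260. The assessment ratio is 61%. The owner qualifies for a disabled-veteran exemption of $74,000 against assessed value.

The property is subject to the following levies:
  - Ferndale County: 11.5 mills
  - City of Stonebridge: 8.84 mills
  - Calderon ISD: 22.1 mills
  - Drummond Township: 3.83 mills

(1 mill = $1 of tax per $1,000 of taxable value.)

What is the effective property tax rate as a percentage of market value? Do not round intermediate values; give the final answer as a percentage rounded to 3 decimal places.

Assessed value = $1,103,260 × 0.61 = $672,988.6
Taxable value = $672,988.6 − $74,000 = $598,988.6
Ferndale County: $598,988.6 × 0.0115 = $6,888.3689
City of Stonebridge: $598,988.6 × 0.00884 = $5,295.059224
Calderon ISD: $598,988.6 × 0.0221 = $13,237.64806
Drummond Township: $598,988.6 × 0.00383 = $2,294.126338
Total tax = $27,715.202522
Effective rate = $27,715.202522 ÷ $1,103,260 = 2.512% of market value

2.512%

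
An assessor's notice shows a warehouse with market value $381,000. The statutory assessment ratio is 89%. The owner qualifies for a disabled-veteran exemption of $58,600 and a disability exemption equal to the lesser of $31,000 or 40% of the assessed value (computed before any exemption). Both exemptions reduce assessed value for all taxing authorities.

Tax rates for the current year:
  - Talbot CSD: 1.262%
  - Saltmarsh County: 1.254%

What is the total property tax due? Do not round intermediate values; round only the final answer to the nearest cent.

Assessed value = $381,000 × 0.89 = $339,090
Disability exemption = min($31,000, 40% × $339,090) = min($31,000, $135,636) = $31,000 (dollar cap binds)
Taxable value = $339,090 − $58,600 − $31,000 = $249,490
Talbot CSD: $249,490 × 0.01262 = $3,148.5638
Saltmarsh County: $249,490 × 0.01254 = $3,128.6046
Total = $6,277.1684

$6,277.17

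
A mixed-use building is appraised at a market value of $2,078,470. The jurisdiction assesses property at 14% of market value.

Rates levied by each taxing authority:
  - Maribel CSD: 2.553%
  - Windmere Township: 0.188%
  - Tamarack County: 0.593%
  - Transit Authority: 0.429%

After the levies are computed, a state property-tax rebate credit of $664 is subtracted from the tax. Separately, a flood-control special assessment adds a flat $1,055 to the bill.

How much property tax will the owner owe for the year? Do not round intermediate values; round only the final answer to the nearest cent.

Assessed value = $2,078,470 × 0.14 = $290,985.8
Maribel CSD: $290,985.8 × 0.02553 = $7,428.867474
Windmere Township: $290,985.8 × 0.00188 = $547.053304
Tamarack County: $290,985.8 × 0.00593 = $1,725.545794
Transit Authority: $290,985.8 × 0.00429 = $1,248.329082
Levies subtotal = $10,949.795654
After credit = $10,949.795654 − $664 = $10,285.795654
Total = $10,285.795654 + $1,055 = $11,340.795654

$11,340.80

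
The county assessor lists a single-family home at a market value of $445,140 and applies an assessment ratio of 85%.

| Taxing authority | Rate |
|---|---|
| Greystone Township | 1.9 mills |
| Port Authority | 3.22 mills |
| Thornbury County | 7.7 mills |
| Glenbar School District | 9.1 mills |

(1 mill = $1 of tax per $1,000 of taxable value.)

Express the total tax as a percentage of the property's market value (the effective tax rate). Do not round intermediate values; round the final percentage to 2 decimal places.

1.86%

Assessed value = $445,140 × 0.85 = $378,369
Greystone Township: $378,369 × 0.0019 = $718.9011
Port Authority: $378,369 × 0.00322 = $1,218.34818
Thornbury County: $378,369 × 0.0077 = $2,913.4413
Glenbar School District: $378,369 × 0.0091 = $3,443.1579
Total tax = $8,293.84848
Effective rate = $8,293.84848 ÷ $445,140 = 1.86% of market value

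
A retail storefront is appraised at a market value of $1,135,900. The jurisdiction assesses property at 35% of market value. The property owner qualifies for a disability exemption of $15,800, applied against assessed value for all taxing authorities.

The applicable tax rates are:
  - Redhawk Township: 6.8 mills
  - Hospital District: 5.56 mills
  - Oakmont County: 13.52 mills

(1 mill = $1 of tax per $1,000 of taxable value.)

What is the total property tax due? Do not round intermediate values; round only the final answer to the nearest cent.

Assessed value = $1,135,900 × 0.35 = $397,565
Taxable value = $397,565 − $15,800 = $381,765
Redhawk Township: $381,765 × 0.0068 = $2,596.002
Hospital District: $381,765 × 0.00556 = $2,122.6134
Oakmont County: $381,765 × 0.01352 = $5,161.4628
Total = $2,596.002 + $2,122.6134 + $5,161.4628 = $9,880.0782

$9,880.08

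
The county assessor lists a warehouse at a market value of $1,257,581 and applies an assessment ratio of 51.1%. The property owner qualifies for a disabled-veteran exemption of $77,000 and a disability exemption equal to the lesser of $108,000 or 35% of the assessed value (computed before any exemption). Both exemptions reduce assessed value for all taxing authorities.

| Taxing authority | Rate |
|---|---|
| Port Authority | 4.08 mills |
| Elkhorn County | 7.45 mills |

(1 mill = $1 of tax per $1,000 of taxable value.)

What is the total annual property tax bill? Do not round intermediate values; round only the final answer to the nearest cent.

Assessed value = $1,257,581 × 0.511 = $642,623.891
Disability exemption = min($108,000, 35% × $642,623.891) = min($108,000, $224,918.36185) = $108,000 (dollar cap binds)
Taxable value = $642,623.891 − $77,000 − $108,000 = $457,623.891
Port Authority: $457,623.891 × 0.00408 = $1,867.10547528
Elkhorn County: $457,623.891 × 0.00745 = $3,409.29798795
Total = $5,276.40346323

$5,276.40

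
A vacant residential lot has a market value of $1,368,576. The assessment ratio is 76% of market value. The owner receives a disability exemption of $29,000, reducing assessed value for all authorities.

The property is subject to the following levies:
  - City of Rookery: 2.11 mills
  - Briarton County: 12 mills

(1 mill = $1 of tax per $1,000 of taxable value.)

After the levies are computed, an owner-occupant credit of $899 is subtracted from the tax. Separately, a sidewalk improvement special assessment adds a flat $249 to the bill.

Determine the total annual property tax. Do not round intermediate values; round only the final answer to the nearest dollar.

$13,617

Assessed value = $1,368,576 × 0.76 = $1,040,117.76
Taxable value = $1,040,117.76 − $29,000 = $1,011,117.76
City of Rookery: $1,011,117.76 × 0.00211 = $2,133.4584736
Briarton County: $1,011,117.76 × 0.012 = $12,133.41312
Levies subtotal = $14,266.8715936
After credit = $14,266.8715936 − $899 = $13,367.8715936
Total = $13,367.8715936 + $249 = $13,616.8715936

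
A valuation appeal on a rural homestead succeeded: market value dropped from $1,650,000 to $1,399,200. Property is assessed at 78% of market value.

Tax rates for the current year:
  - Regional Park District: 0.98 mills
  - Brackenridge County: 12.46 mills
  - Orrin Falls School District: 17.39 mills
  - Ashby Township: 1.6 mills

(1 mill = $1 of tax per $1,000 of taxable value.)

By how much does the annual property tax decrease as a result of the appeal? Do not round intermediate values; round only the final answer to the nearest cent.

Old assessed value = $1,650,000 × 0.78 = $1,287,000
New assessed value = $1,399,200 × 0.78 = $1,091,376
Combined rate = 0.00098 + 0.01246 + 0.01739 + 0.0016 = 0.03243
Old tax = $1,287,000 × 0.03243 = $41,737.41
New tax = $1,091,376 × 0.03243 = $35,393.32368
Reduction = $41,737.41 − $35,393.32368 = $6,344.08632

$6,344.09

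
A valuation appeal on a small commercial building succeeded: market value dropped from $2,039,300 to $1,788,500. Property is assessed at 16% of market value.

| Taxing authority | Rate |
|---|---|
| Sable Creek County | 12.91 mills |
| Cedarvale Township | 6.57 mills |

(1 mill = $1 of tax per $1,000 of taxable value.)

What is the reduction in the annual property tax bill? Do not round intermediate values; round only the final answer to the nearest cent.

Old assessed value = $2,039,300 × 0.16 = $326,288
New assessed value = $1,788,500 × 0.16 = $286,160
Combined rate = 0.01291 + 0.00657 = 0.01948
Old tax = $326,288 × 0.01948 = $6,356.09024
New tax = $286,160 × 0.01948 = $5,574.3968
Reduction = $6,356.09024 − $5,574.3968 = $781.69344

$781.69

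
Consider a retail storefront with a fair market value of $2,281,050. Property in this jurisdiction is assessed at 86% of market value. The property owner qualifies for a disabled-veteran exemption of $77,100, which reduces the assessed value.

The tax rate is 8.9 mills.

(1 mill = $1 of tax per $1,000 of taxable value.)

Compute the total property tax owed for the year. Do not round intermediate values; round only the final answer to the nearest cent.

Assessed value = $2,281,050 × 0.86 = $1,961,703
Taxable value = $1,961,703 − $77,100 = $1,884,603
Tax = $1,884,603 × 0.0089 = $16,772.9667

$16,772.97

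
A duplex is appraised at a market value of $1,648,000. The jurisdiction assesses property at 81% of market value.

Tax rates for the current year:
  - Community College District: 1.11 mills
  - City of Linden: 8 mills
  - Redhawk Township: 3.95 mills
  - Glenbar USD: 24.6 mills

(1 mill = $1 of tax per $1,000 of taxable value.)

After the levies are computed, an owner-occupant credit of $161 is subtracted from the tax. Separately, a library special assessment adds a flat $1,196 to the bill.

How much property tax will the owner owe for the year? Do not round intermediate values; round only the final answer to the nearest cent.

Assessed value = $1,648,000 × 0.81 = $1,334,880
Community College District: $1,334,880 × 0.00111 = $1,481.7168
City of Linden: $1,334,880 × 0.008 = $10,679.04
Redhawk Township: $1,334,880 × 0.00395 = $5,272.776
Glenbar USD: $1,334,880 × 0.0246 = $32,838.048
Levies subtotal = $50,271.5808
After credit = $50,271.5808 − $161 = $50,110.5808
Total = $50,110.5808 + $1,196 = $51,306.5808

$51,306.58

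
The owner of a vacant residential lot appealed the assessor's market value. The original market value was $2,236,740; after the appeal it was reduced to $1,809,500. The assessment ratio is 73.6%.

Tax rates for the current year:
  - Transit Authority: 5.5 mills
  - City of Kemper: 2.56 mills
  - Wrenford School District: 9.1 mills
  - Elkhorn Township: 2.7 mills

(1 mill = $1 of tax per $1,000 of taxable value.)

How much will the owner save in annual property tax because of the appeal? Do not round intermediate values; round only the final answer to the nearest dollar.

Old assessed value = $2,236,740 × 0.736 = $1,646,240.64
New assessed value = $1,809,500 × 0.736 = $1,331,792
Combined rate = 0.0055 + 0.00256 + 0.0091 + 0.0027 = 0.01986
Old tax = $1,646,240.64 × 0.01986 = $32,694.3391104
New tax = $1,331,792 × 0.01986 = $26,449.38912
Reduction = $32,694.3391104 − $26,449.38912 = $6,244.9499904

$6,245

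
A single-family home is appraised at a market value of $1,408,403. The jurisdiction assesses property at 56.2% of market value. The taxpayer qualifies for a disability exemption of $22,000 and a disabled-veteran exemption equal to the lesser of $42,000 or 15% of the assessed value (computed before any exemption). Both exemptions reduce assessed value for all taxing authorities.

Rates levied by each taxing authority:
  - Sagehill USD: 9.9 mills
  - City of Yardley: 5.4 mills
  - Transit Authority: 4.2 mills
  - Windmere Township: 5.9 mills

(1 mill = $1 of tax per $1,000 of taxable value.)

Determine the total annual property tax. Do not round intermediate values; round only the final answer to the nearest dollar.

$18,479

Assessed value = $1,408,403 × 0.562 = $791,522.486
Disabled-veteran exemption = min($42,000, 15% × $791,522.486) = min($42,000, $118,728.3729) = $42,000 (dollar cap binds)
Taxable value = $791,522.486 − $22,000 − $42,000 = $727,522.486
Sagehill USD: $727,522.486 × 0.0099 = $7,202.4726114
City of Yardley: $727,522.486 × 0.0054 = $3,928.6214244
Transit Authority: $727,522.486 × 0.0042 = $3,055.5944412
Windmere Township: $727,522.486 × 0.0059 = $4,292.3826674
Total = $18,479.0711444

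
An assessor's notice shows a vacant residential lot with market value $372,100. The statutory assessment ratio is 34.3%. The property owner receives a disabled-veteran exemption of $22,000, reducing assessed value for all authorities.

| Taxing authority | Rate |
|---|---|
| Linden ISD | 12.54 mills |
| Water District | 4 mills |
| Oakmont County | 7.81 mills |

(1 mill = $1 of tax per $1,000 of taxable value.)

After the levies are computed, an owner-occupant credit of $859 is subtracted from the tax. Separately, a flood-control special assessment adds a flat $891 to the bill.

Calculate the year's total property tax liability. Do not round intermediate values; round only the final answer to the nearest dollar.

$2,604

Assessed value = $372,100 × 0.343 = $127,630.3
Taxable value = $127,630.3 − $22,000 = $105,630.3
Linden ISD: $105,630.3 × 0.01254 = $1,324.603962
Water District: $105,630.3 × 0.004 = $422.5212
Oakmont County: $105,630.3 × 0.00781 = $824.972643
Levies subtotal = $2,572.097805
After credit = $2,572.097805 − $859 = $1,713.097805
Total = $1,713.097805 + $891 = $2,604.097805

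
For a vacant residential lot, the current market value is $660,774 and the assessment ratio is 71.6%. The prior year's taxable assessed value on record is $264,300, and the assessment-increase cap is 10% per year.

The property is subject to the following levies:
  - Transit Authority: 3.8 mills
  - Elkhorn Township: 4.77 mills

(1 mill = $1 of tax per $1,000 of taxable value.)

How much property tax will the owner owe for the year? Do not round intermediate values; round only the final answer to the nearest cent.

Uncapped assessed value = $660,774 × 0.716 = $473,114.184
Cap limit = $264,300 × 1.1 = $290,730
Taxable assessed value = min($473,114.184, $290,730) = $290,730 (cap binds)
Transit Authority: $290,730 × 0.0038 = $1,104.774
Elkhorn Township: $290,730 × 0.00477 = $1,386.7821
Total = $2,491.5561

$2,491.56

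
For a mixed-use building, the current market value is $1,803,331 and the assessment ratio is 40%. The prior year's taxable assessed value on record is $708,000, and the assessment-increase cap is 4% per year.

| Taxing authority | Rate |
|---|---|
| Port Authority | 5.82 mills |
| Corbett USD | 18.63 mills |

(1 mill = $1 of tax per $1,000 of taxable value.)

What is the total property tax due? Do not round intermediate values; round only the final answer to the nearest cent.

Uncapped assessed value = $1,803,331 × 0.4 = $721,332.4
Cap limit = $708,000 × 1.04 = $736,320
Taxable assessed value = min($721,332.4, $736,320) = $721,332.4 (cap does not bind)
Port Authority: $721,332.4 × 0.00582 = $4,198.154568
Corbett USD: $721,332.4 × 0.01863 = $13,438.422612
Total = $17,636.57718

$17,636.58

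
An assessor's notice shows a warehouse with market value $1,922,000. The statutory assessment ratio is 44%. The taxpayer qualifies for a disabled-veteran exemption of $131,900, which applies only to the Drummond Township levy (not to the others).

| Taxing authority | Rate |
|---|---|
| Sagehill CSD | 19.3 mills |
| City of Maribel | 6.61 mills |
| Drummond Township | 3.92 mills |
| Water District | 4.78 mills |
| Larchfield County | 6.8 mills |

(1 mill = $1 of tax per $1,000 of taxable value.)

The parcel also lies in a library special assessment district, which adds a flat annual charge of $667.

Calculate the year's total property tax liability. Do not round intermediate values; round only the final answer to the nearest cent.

Assessed value = $1,922,000 × 0.44 = $845,680
Sagehill CSD: $845,680 × 0.0193 = $16,321.624
City of Maribel: $845,680 × 0.00661 = $5,589.9448
Drummond Township: ($845,680 − $131,900) × 0.00392 = $713,780 × 0.00392 = $2,798.0176
Water District: $845,680 × 0.00478 = $4,042.3504
Larchfield County: $845,680 × 0.0068 = $5,750.624
Levies subtotal = $34,502.5608
Total = $34,502.5608 + $667 = $35,169.5608

$35,169.56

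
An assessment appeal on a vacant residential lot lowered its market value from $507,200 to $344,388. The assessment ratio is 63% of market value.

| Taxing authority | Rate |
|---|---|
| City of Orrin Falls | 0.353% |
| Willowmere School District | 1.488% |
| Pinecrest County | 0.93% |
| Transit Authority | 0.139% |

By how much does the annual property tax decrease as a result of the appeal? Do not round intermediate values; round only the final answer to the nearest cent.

$2,984.83

Old assessed value = $507,200 × 0.63 = $319,536
New assessed value = $344,388 × 0.63 = $216,964.44
Combined rate = 0.00353 + 0.01488 + 0.0093 + 0.00139 = 0.0291
Old tax = $319,536 × 0.0291 = $9,298.4976
New tax = $216,964.44 × 0.0291 = $6,313.665204
Reduction = $9,298.4976 − $6,313.665204 = $2,984.832396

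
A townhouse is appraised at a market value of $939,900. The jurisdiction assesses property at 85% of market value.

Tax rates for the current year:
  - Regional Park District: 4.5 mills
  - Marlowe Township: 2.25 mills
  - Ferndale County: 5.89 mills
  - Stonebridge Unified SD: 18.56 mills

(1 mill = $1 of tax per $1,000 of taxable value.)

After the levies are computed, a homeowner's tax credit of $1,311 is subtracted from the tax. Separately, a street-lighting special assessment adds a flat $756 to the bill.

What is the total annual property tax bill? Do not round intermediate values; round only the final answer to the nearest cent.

$24,371.15

Assessed value = $939,900 × 0.85 = $798,915
Regional Park District: $798,915 × 0.0045 = $3,595.1175
Marlowe Township: $798,915 × 0.00225 = $1,797.55875
Ferndale County: $798,915 × 0.00589 = $4,705.60935
Stonebridge Unified SD: $798,915 × 0.01856 = $14,827.8624
Levies subtotal = $24,926.148
After credit = $24,926.148 − $1,311 = $23,615.148
Total = $23,615.148 + $756 = $24,371.148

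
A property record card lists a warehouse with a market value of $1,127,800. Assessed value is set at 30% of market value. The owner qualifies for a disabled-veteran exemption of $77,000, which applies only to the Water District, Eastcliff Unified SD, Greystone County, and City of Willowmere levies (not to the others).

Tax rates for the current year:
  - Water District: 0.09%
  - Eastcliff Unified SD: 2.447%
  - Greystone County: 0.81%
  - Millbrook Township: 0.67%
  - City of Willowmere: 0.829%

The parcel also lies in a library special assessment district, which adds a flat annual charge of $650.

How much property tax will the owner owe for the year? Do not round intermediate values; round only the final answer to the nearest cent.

$13,830.44

Assessed value = $1,127,800 × 0.3 = $338,340
Water District: ($338,340 − $77,000) × 0.0009 = $261,340 × 0.0009 = $235.206
Eastcliff Unified SD: ($338,340 − $77,000) × 0.02447 = $261,340 × 0.02447 = $6,394.9898
Greystone County: ($338,340 − $77,000) × 0.0081 = $261,340 × 0.0081 = $2,116.854
Millbrook Township: $338,340 × 0.0067 = $2,266.878
City of Willowmere: ($338,340 − $77,000) × 0.00829 = $261,340 × 0.00829 = $2,166.5086
Levies subtotal = $13,180.4364
Total = $13,180.4364 + $650 = $13,830.4364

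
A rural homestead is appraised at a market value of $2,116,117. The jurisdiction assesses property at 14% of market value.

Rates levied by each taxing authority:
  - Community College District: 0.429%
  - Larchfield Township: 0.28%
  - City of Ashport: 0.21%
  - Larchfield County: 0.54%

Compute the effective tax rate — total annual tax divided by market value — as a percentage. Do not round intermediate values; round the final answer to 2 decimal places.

0.20%

Assessed value = $2,116,117 × 0.14 = $296,256.38
Community College District: $296,256.38 × 0.00429 = $1,270.9398702
Larchfield Township: $296,256.38 × 0.0028 = $829.517864
City of Ashport: $296,256.38 × 0.0021 = $622.138398
Larchfield County: $296,256.38 × 0.0054 = $1,599.784452
Total tax = $4,322.3805842
Effective rate = $4,322.3805842 ÷ $2,116,117 = 0.20% of market value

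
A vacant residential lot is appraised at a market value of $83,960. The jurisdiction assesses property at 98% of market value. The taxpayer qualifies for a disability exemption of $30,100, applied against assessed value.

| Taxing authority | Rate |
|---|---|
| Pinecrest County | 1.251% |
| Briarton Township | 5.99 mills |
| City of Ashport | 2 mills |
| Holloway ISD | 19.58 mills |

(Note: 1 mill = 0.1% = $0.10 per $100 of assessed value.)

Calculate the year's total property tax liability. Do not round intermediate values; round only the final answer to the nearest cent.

$2,091.41

Assessed value = $83,960 × 0.98 = $82,280.8
Taxable value = $82,280.8 − $30,100 = $52,180.8
Pinecrest County: $52,180.8 × 0.01251 = $652.781808
Briarton Township: $52,180.8 × 0.00599 = $312.562992
City of Ashport: $52,180.8 × 0.002 = $104.3616
Holloway ISD: $52,180.8 × 0.01958 = $1,021.700064
Total = $2,091.406464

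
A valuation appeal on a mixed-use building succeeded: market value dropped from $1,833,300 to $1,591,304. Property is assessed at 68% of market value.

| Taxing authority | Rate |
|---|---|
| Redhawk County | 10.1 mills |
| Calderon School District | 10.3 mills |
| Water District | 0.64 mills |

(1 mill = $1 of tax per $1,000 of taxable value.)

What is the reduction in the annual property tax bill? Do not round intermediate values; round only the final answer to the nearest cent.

Old assessed value = $1,833,300 × 0.68 = $1,246,644
New assessed value = $1,591,304 × 0.68 = $1,082,086.72
Combined rate = 0.0101 + 0.0103 + 0.00064 = 0.02104
Old tax = $1,246,644 × 0.02104 = $26,229.38976
New tax = $1,082,086.72 × 0.02104 = $22,767.1045888
Reduction = $26,229.38976 − $22,767.1045888 = $3,462.2851712

$3,462.29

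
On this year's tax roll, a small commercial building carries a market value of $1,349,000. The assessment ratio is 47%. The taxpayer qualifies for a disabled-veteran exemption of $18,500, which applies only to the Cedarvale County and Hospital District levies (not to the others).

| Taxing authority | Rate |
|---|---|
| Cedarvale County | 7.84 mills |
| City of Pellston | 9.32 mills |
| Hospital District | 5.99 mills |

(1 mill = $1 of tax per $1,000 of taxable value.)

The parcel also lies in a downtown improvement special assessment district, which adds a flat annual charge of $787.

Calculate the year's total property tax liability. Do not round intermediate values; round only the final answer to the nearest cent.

$15,208.94

Assessed value = $1,349,000 × 0.47 = $634,030
Cedarvale County: ($634,030 − $18,500) × 0.00784 = $615,530 × 0.00784 = $4,825.7552
City of Pellston: $634,030 × 0.00932 = $5,909.1596
Hospital District: ($634,030 − $18,500) × 0.00599 = $615,530 × 0.00599 = $3,687.0247
Levies subtotal = $14,421.9395
Total = $14,421.9395 + $787 = $15,208.9395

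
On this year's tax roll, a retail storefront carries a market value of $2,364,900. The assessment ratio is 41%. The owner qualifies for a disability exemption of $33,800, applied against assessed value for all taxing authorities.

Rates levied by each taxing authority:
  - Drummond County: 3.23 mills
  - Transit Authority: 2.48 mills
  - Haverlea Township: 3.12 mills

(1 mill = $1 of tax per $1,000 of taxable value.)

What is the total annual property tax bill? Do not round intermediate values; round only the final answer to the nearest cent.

$8,263.19

Assessed value = $2,364,900 × 0.41 = $969,609
Taxable value = $969,609 − $33,800 = $935,809
Drummond County: $935,809 × 0.00323 = $3,022.66307
Transit Authority: $935,809 × 0.00248 = $2,320.80632
Haverlea Township: $935,809 × 0.00312 = $2,919.72408
Total = $3,022.66307 + $2,320.80632 + $2,919.72408 = $8,263.19347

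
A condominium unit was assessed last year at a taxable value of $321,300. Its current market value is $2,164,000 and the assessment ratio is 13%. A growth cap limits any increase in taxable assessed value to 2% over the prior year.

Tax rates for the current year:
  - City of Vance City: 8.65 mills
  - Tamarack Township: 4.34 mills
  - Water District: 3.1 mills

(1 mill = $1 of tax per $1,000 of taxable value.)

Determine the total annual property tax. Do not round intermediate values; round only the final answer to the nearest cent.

Uncapped assessed value = $2,164,000 × 0.13 = $281,320
Cap limit = $321,300 × 1.02 = $327,726
Taxable assessed value = min($281,320, $327,726) = $281,320 (cap does not bind)
City of Vance City: $281,320 × 0.00865 = $2,433.418
Tamarack Township: $281,320 × 0.00434 = $1,220.9288
Water District: $281,320 × 0.0031 = $872.092
Total = $4,526.4388

$4,526.44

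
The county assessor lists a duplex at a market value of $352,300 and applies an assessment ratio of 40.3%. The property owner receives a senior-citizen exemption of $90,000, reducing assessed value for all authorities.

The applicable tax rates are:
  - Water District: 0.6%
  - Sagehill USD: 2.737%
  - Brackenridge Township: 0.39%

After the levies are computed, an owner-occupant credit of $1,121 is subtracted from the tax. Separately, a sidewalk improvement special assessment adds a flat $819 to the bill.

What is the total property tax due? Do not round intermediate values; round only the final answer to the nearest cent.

$1,635.18

Assessed value = $352,300 × 0.403 = $141,976.9
Taxable value = $141,976.9 − $90,000 = $51,976.9
Water District: $51,976.9 × 0.006 = $311.8614
Sagehill USD: $51,976.9 × 0.02737 = $1,422.607753
Brackenridge Township: $51,976.9 × 0.0039 = $202.70991
Levies subtotal = $1,937.179063
After credit = $1,937.179063 − $1,121 = $816.179063
Total = $816.179063 + $819 = $1,635.179063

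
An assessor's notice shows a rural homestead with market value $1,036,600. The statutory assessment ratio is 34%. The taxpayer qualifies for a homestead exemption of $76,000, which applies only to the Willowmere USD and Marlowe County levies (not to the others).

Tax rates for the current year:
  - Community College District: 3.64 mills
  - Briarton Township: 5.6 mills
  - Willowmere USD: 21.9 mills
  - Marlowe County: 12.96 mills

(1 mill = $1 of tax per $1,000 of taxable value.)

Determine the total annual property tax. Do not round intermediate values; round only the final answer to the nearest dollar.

Assessed value = $1,036,600 × 0.34 = $352,444
Community College District: $352,444 × 0.00364 = $1,282.89616
Briarton Township: $352,444 × 0.0056 = $1,973.6864
Willowmere USD: ($352,444 − $76,000) × 0.0219 = $276,444 × 0.0219 = $6,054.1236
Marlowe County: ($352,444 − $76,000) × 0.01296 = $276,444 × 0.01296 = $3,582.71424
Total = $12,893.4204

$12,893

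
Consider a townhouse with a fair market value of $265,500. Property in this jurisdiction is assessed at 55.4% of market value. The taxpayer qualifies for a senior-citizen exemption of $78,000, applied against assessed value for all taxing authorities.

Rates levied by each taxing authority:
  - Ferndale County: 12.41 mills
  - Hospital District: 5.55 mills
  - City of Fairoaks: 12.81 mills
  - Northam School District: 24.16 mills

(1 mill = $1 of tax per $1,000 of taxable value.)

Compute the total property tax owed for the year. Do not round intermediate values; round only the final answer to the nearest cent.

$3,794.95

Assessed value = $265,500 × 0.554 = $147,087
Taxable value = $147,087 − $78,000 = $69,087
Ferndale County: $69,087 × 0.01241 = $857.36967
Hospital District: $69,087 × 0.00555 = $383.43285
City of Fairoaks: $69,087 × 0.01281 = $885.00447
Northam School District: $69,087 × 0.02416 = $1,669.14192
Total = $857.36967 + $383.43285 + $885.00447 + $1,669.14192 = $3,794.94891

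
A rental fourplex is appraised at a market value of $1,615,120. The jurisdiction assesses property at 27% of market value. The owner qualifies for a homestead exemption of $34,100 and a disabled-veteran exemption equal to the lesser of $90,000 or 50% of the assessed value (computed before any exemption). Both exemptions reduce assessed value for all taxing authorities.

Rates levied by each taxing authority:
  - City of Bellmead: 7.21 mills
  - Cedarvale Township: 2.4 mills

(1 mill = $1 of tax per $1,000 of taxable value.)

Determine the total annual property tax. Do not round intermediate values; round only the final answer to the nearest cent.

Assessed value = $1,615,120 × 0.27 = $436,082.4
Disabled-veteran exemption = min($90,000, 50% × $436,082.4) = min($90,000, $218,041.2) = $90,000 (dollar cap binds)
Taxable value = $436,082.4 − $34,100 − $90,000 = $311,982.4
City of Bellmead: $311,982.4 × 0.00721 = $2,249.393104
Cedarvale Township: $311,982.4 × 0.0024 = $748.75776
Total = $2,998.150864

$2,998.15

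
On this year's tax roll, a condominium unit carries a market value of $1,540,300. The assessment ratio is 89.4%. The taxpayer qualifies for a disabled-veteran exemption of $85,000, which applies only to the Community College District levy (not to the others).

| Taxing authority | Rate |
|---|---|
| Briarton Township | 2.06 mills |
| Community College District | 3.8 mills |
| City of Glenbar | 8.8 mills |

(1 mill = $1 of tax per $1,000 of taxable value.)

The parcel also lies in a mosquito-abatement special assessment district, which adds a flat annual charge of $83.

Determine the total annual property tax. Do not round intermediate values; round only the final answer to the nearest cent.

Assessed value = $1,540,300 × 0.894 = $1,377,028.2
Briarton Township: $1,377,028.2 × 0.00206 = $2,836.678092
Community College District: ($1,377,028.2 − $85,000) × 0.0038 = $1,292,028.2 × 0.0038 = $4,909.70716
City of Glenbar: $1,377,028.2 × 0.0088 = $12,117.84816
Levies subtotal = $19,864.233412
Total = $19,864.233412 + $83 = $19,947.233412

$19,947.23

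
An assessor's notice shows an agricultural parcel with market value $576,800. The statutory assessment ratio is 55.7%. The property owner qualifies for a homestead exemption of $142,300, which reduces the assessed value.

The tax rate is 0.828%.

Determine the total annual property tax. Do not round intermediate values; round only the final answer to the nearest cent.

$1,481.93

Assessed value = $576,800 × 0.557 = $321,277.6
Taxable value = $321,277.6 − $142,300 = $178,977.6
Tax = $178,977.6 × 0.00828 = $1,481.934528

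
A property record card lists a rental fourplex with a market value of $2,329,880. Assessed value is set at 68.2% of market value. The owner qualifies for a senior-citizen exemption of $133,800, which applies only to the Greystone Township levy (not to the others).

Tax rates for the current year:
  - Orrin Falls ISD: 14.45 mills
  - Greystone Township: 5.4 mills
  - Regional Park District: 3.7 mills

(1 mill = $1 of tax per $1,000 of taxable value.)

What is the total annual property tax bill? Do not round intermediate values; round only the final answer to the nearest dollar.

$36,698

Assessed value = $2,329,880 × 0.682 = $1,588,978.16
Orrin Falls ISD: $1,588,978.16 × 0.01445 = $22,960.734412
Greystone Township: ($1,588,978.16 − $133,800) × 0.0054 = $1,455,178.16 × 0.0054 = $7,857.962064
Regional Park District: $1,588,978.16 × 0.0037 = $5,879.219192
Total = $36,697.915668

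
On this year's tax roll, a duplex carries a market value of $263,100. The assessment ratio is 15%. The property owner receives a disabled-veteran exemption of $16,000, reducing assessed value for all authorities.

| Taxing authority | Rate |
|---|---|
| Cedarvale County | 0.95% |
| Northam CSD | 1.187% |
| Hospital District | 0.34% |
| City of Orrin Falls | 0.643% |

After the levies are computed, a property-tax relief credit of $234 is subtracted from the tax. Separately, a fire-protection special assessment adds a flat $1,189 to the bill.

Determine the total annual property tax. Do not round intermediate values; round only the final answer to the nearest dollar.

$1,687

Assessed value = $263,100 × 0.15 = $39,465
Taxable value = $39,465 − $16,000 = $23,465
Cedarvale County: $23,465 × 0.0095 = $222.9175
Northam CSD: $23,465 × 0.01187 = $278.52955
Hospital District: $23,465 × 0.0034 = $79.781
City of Orrin Falls: $23,465 × 0.00643 = $150.87995
Levies subtotal = $732.108
After credit = $732.108 − $234 = $498.108
Total = $498.108 + $1,189 = $1,687.108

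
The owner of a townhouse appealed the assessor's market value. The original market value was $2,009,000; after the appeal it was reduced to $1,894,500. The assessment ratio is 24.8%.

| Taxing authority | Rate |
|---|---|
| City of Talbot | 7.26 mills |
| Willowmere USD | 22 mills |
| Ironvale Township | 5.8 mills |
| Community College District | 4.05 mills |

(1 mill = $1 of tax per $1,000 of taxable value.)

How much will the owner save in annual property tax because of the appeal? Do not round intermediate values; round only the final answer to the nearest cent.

Old assessed value = $2,009,000 × 0.248 = $498,232
New assessed value = $1,894,500 × 0.248 = $469,836
Combined rate = 0.00726 + 0.022 + 0.0058 + 0.00405 = 0.03911
Old tax = $498,232 × 0.03911 = $19,485.85352
New tax = $469,836 × 0.03911 = $18,375.28596
Reduction = $19,485.85352 − $18,375.28596 = $1,110.56756

$1,110.57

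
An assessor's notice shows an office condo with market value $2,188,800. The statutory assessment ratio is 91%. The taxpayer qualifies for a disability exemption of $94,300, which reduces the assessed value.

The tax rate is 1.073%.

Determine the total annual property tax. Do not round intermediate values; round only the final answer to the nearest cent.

Assessed value = $2,188,800 × 0.91 = $1,991,808
Taxable value = $1,991,808 − $94,300 = $1,897,508
Tax = $1,897,508 × 0.01073 = $20,360.26084

$20,360.26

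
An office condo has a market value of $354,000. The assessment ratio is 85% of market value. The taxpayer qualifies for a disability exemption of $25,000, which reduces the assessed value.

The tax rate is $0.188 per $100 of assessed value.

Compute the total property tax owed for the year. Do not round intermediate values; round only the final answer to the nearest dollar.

$519

Assessed value = $354,000 × 0.85 = $300,900
Taxable value = $300,900 − $25,000 = $275,900
Tax = $275,900 × 0.00188 = $518.692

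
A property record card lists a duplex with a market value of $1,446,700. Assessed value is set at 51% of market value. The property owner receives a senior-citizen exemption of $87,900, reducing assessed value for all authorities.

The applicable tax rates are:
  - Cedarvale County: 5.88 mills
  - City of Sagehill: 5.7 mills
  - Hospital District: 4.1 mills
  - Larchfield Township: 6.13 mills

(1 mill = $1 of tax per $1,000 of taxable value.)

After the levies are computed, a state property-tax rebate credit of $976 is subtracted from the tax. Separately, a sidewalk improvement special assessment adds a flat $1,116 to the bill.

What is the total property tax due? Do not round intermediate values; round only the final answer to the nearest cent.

$14,314.69

Assessed value = $1,446,700 × 0.51 = $737,817
Taxable value = $737,817 − $87,900 = $649,917
Cedarvale County: $649,917 × 0.00588 = $3,821.51196
City of Sagehill: $649,917 × 0.0057 = $3,704.5269
Hospital District: $649,917 × 0.0041 = $2,664.6597
Larchfield Township: $649,917 × 0.00613 = $3,983.99121
Levies subtotal = $14,174.68977
After credit = $14,174.68977 − $976 = $13,198.68977
Total = $13,198.68977 + $1,116 = $14,314.68977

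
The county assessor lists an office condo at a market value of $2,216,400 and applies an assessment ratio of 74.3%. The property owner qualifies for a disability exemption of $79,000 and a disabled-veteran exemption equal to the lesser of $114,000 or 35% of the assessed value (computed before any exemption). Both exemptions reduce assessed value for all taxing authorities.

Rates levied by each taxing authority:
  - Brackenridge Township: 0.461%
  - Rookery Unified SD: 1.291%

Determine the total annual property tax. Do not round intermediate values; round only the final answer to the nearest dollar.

Assessed value = $2,216,400 × 0.743 = $1,646,785.2
Disabled-veteran exemption = min($114,000, 35% × $1,646,785.2) = min($114,000, $576,374.82) = $114,000 (dollar cap binds)
Taxable value = $1,646,785.2 − $79,000 − $114,000 = $1,453,785.2
Brackenridge Township: $1,453,785.2 × 0.00461 = $6,701.949772
Rookery Unified SD: $1,453,785.2 × 0.01291 = $18,768.366932
Total = $25,470.316704

$25,470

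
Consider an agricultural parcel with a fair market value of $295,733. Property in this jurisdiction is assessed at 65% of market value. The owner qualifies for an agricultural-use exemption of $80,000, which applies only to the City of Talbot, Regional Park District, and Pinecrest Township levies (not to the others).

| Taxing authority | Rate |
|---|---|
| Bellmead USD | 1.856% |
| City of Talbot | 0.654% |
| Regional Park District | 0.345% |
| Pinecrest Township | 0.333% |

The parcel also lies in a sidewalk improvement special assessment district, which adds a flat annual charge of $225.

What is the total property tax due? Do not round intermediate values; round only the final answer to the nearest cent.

Assessed value = $295,733 × 0.65 = $192,226.45
Bellmead USD: $192,226.45 × 0.01856 = $3,567.722912
City of Talbot: ($192,226.45 − $80,000) × 0.00654 = $112,226.45 × 0.00654 = $733.960983
Regional Park District: ($192,226.45 − $80,000) × 0.00345 = $112,226.45 × 0.00345 = $387.1812525
Pinecrest Township: ($192,226.45 − $80,000) × 0.00333 = $112,226.45 × 0.00333 = $373.7140785
Levies subtotal = $5,062.579226
Total = $5,062.579226 + $225 = $5,287.579226

$5,287.58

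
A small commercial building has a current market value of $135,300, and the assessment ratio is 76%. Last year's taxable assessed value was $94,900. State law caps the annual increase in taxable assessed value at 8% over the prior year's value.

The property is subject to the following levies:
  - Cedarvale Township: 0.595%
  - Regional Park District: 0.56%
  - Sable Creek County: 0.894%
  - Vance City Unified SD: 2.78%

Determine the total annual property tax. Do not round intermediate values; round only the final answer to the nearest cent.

Uncapped assessed value = $135,300 × 0.76 = $102,828
Cap limit = $94,900 × 1.08 = $102,492
Taxable assessed value = min($102,828, $102,492) = $102,492 (cap binds)
Cedarvale Township: $102,492 × 0.00595 = $609.8274
Regional Park District: $102,492 × 0.0056 = $573.9552
Sable Creek County: $102,492 × 0.00894 = $916.27848
Vance City Unified SD: $102,492 × 0.0278 = $2,849.2776
Total = $4,949.33868

$4,949.34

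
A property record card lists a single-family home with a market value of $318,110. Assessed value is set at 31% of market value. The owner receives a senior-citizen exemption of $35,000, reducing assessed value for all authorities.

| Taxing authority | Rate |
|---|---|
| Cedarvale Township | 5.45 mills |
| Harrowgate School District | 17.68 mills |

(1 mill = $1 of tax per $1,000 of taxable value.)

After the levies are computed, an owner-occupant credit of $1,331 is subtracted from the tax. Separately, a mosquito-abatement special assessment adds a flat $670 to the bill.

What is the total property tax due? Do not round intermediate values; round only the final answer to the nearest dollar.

Assessed value = $318,110 × 0.31 = $98,614.1
Taxable value = $98,614.1 − $35,000 = $63,614.1
Cedarvale Township: $63,614.1 × 0.00545 = $346.696845
Harrowgate School District: $63,614.1 × 0.01768 = $1,124.697288
Levies subtotal = $1,471.394133
After credit = $1,471.394133 − $1,331 = $140.394133
Total = $140.394133 + $670 = $810.394133

$810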